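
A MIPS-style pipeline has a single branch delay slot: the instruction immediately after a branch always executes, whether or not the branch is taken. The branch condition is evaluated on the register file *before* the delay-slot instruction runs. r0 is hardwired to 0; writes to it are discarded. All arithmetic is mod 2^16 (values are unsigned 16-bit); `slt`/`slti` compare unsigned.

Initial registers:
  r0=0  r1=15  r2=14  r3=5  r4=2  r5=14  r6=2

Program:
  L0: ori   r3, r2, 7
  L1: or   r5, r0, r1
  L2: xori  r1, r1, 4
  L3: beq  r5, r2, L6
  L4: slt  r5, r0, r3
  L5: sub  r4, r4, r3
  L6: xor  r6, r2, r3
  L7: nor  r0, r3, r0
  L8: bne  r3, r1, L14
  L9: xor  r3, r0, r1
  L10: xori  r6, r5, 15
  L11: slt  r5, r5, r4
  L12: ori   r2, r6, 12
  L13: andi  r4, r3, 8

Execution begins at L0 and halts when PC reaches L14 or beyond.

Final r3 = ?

PC=0  ori   r3, r2, 7        | r0=0 r1=15 r2=14 r3=15 r4=2 r5=14 r6=2
PC=1  or   r5, r0, r1        | r0=0 r1=15 r2=14 r3=15 r4=2 r5=15 r6=2
PC=2  xori  r1, r1, 4        | r0=0 r1=11 r2=14 r3=15 r4=2 r5=15 r6=2
PC=3  beq  r5, r2, L6        | r0=0 r1=11 r2=14 r3=15 r4=2 r5=15 r6=2  [not taken]
PC=4  slt  r5, r0, r3        | r0=0 r1=11 r2=14 r3=15 r4=2 r5=1 r6=2
PC=5  sub  r4, r4, r3        | r0=0 r1=11 r2=14 r3=15 r4=65523 r5=1 r6=2
PC=6  xor  r6, r2, r3        | r0=0 r1=11 r2=14 r3=15 r4=65523 r5=1 r6=1
PC=7  nor  r0, r3, r0        | r0=0 r1=11 r2=14 r3=15 r4=65523 r5=1 r6=1
PC=8  bne  r3, r1, L14       | r0=0 r1=11 r2=14 r3=15 r4=65523 r5=1 r6=1  [TAKEN]
PC=9  xor  r3, r0, r1        | r0=0 r1=11 r2=14 r3=11 r4=65523 r5=1 r6=1

11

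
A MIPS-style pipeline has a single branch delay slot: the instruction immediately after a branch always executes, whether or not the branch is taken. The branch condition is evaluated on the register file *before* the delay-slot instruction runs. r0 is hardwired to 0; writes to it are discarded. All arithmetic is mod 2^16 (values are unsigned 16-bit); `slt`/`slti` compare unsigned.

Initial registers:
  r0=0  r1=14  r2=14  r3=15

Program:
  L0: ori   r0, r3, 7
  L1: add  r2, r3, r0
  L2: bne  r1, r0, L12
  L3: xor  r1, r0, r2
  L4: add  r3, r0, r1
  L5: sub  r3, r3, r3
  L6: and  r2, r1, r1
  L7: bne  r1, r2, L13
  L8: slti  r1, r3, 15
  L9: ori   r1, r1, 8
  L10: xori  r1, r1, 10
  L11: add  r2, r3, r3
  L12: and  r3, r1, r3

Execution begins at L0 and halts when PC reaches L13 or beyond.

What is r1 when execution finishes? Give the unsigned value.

#0 ori   r0, r3, 7 ; 0/14/14/15
#1 add  r2, r3, r0 ; 0/14/15/15
#2 bne  r1, r0, L12 ; 0/14/15/15 ; →target
#3 xor  r1, r0, r2 ; 0/15/15/15
#12 and  r3, r1, r3 ; 0/15/15/15

15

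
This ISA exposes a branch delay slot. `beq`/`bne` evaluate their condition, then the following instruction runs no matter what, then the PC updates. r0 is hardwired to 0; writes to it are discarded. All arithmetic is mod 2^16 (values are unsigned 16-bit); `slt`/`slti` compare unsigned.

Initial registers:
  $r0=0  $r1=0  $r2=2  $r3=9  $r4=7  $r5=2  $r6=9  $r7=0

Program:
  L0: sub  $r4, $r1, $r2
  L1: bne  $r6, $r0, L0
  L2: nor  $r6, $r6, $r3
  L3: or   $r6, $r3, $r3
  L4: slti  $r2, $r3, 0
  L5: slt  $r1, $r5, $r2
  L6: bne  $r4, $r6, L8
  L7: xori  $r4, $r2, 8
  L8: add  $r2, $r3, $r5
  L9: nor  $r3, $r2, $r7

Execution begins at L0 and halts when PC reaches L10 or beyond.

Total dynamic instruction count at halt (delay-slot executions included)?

[0] sub  $r4, $r1, $r2  →  {$r0:0, $r1:0, $r2:2, $r3:9, $r4:65534, $r5:2, $r6:9, $r7:0}
[1] bne  $r6, $r0, L0  →  {$r0:0, $r1:0, $r2:2, $r3:9, $r4:65534, $r5:2, $r6:9, $r7:0}  ⟨branch taken⟩
[2] nor  $r6, $r6, $r3  →  {$r0:0, $r1:0, $r2:2, $r3:9, $r4:65534, $r5:2, $r6:65526, $r7:0}
[0] sub  $r4, $r1, $r2  →  {$r0:0, $r1:0, $r2:2, $r3:9, $r4:65534, $r5:2, $r6:65526, $r7:0}
[1] bne  $r6, $r0, L0  →  {$r0:0, $r1:0, $r2:2, $r3:9, $r4:65534, $r5:2, $r6:65526, $r7:0}  ⟨branch taken⟩
[2] nor  $r6, $r6, $r3  →  {$r0:0, $r1:0, $r2:2, $r3:9, $r4:65534, $r5:2, $r6:0, $r7:0}
[0] sub  $r4, $r1, $r2  →  {$r0:0, $r1:0, $r2:2, $r3:9, $r4:65534, $r5:2, $r6:0, $r7:0}
[1] bne  $r6, $r0, L0  →  {$r0:0, $r1:0, $r2:2, $r3:9, $r4:65534, $r5:2, $r6:0, $r7:0}  ⟨branch fallthrough⟩
[2] nor  $r6, $r6, $r3  →  {$r0:0, $r1:0, $r2:2, $r3:9, $r4:65534, $r5:2, $r6:65526, $r7:0}
[3] or   $r6, $r3, $r3  →  {$r0:0, $r1:0, $r2:2, $r3:9, $r4:65534, $r5:2, $r6:9, $r7:0}
[4] slti  $r2, $r3, 0  →  {$r0:0, $r1:0, $r2:0, $r3:9, $r4:65534, $r5:2, $r6:9, $r7:0}
[5] slt  $r1, $r5, $r2  →  {$r0:0, $r1:0, $r2:0, $r3:9, $r4:65534, $r5:2, $r6:9, $r7:0}
[6] bne  $r4, $r6, L8  →  {$r0:0, $r1:0, $r2:0, $r3:9, $r4:65534, $r5:2, $r6:9, $r7:0}  ⟨branch taken⟩
[7] xori  $r4, $r2, 8  →  {$r0:0, $r1:0, $r2:0, $r3:9, $r4:8, $r5:2, $r6:9, $r7:0}
[8] add  $r2, $r3, $r5  →  {$r0:0, $r1:0, $r2:11, $r3:9, $r4:8, $r5:2, $r6:9, $r7:0}
[9] nor  $r3, $r2, $r7  →  {$r0:0, $r1:0, $r2:11, $r3:65524, $r4:8, $r5:2, $r6:9, $r7:0}

16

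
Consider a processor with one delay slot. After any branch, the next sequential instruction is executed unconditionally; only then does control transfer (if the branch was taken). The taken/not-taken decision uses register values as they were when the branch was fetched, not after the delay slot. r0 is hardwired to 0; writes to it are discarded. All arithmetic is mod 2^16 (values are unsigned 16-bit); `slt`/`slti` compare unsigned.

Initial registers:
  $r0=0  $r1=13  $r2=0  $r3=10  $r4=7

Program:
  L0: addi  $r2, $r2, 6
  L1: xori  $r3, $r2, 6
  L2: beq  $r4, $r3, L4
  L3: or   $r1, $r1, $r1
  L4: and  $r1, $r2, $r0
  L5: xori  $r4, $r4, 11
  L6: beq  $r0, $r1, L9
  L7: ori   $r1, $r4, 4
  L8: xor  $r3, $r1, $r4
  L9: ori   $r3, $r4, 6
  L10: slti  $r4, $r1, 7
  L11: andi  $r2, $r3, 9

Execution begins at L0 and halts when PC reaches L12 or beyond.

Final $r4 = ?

#0 addi  $r2, $r2, 6 ; 0/13/6/10/7
#1 xori  $r3, $r2, 6 ; 0/13/6/0/7
#2 beq  $r4, $r3, L4 ; 0/13/6/0/7 ; →fallthru
#3 or   $r1, $r1, $r1 ; 0/13/6/0/7
#4 and  $r1, $r2, $r0 ; 0/0/6/0/7
#5 xori  $r4, $r4, 11 ; 0/0/6/0/12
#6 beq  $r0, $r1, L9 ; 0/0/6/0/12 ; →target
#7 ori   $r1, $r4, 4 ; 0/12/6/0/12
#9 ori   $r3, $r4, 6 ; 0/12/6/14/12
#10 slti  $r4, $r1, 7 ; 0/12/6/14/0
#11 andi  $r2, $r3, 9 ; 0/12/8/14/0

0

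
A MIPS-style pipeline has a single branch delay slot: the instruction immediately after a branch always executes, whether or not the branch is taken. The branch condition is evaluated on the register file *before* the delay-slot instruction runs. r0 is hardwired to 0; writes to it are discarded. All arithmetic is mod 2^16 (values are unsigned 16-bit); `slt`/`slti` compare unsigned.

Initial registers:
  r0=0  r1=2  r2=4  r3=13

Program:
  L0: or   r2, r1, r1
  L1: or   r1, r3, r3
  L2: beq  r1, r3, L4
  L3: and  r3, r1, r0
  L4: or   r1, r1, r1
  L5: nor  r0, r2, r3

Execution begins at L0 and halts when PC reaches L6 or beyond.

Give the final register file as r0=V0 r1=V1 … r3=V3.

#0 or   r2, r1, r1 ; 0/2/2/13
#1 or   r1, r3, r3 ; 0/13/2/13
#2 beq  r1, r3, L4 ; 0/13/2/13 ; →target
#3 and  r3, r1, r0 ; 0/13/2/0
#4 or   r1, r1, r1 ; 0/13/2/0
#5 nor  r0, r2, r3 ; 0/13/2/0

r0=0 r1=13 r2=2 r3=0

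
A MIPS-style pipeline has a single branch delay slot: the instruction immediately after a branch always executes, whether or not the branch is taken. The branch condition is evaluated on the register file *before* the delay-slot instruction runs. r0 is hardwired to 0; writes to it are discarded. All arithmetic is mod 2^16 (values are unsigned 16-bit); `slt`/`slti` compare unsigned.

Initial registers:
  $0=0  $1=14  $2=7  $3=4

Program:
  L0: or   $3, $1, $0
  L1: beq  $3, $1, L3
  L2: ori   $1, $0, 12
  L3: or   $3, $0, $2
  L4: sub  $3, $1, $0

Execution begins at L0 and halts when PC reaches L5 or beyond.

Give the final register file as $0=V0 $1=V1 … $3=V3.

$0=0 $1=12 $2=7 $3=12

[0] or   $3, $1, $0  →  {$0:0, $1:14, $2:7, $3:14}
[1] beq  $3, $1, L3  →  {$0:0, $1:14, $2:7, $3:14}  ⟨branch taken⟩
[2] ori   $1, $0, 12  →  {$0:0, $1:12, $2:7, $3:14}
[3] or   $3, $0, $2  →  {$0:0, $1:12, $2:7, $3:7}
[4] sub  $3, $1, $0  →  {$0:0, $1:12, $2:7, $3:12}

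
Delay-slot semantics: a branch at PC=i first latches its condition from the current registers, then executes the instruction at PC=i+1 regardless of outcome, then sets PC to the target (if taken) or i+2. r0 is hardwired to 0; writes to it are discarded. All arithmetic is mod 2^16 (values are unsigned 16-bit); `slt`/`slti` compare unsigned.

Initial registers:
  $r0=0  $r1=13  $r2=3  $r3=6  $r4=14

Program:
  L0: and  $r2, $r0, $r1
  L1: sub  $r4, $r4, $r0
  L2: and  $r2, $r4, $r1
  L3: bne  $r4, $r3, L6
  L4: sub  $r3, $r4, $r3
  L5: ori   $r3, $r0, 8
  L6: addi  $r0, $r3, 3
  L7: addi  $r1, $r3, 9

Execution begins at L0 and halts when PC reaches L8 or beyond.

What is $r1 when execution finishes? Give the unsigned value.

#0 and  $r2, $r0, $r1 ; 0/13/0/6/14
#1 sub  $r4, $r4, $r0 ; 0/13/0/6/14
#2 and  $r2, $r4, $r1 ; 0/13/12/6/14
#3 bne  $r4, $r3, L6 ; 0/13/12/6/14 ; →target
#4 sub  $r3, $r4, $r3 ; 0/13/12/8/14
#6 addi  $r0, $r3, 3 ; 0/13/12/8/14
#7 addi  $r1, $r3, 9 ; 0/17/12/8/14

17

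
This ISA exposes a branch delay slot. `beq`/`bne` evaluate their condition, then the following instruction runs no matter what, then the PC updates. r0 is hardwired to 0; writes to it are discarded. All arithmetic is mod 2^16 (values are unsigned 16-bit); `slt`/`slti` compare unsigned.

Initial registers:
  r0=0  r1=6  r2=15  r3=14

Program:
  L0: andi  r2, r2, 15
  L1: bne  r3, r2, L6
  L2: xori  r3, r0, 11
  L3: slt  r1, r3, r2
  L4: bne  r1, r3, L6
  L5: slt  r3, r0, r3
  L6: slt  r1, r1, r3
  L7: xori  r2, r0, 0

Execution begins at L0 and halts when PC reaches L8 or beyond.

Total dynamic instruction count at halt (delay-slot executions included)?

5

PC=0  andi  r2, r2, 15       | r0=0 r1=6 r2=15 r3=14
PC=1  bne  r3, r2, L6        | r0=0 r1=6 r2=15 r3=14  [TAKEN]
PC=2  xori  r3, r0, 11       | r0=0 r1=6 r2=15 r3=11
PC=6  slt  r1, r1, r3        | r0=0 r1=1 r2=15 r3=11
PC=7  xori  r2, r0, 0        | r0=0 r1=1 r2=0 r3=11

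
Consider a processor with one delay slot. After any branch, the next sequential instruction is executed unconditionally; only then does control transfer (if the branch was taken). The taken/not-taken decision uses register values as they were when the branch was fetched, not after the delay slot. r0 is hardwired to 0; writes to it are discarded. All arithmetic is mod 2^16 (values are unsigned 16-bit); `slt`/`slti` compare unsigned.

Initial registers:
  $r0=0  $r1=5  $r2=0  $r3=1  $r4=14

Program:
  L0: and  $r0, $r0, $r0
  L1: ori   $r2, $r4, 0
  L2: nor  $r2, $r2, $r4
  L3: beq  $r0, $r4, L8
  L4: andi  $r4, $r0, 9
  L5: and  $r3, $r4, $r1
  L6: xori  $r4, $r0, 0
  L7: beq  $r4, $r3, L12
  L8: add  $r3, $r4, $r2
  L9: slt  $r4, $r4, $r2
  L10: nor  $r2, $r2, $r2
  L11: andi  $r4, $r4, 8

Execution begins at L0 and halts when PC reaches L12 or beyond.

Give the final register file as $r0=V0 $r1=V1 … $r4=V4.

$r0=0 $r1=5 $r2=65521 $r3=65521 $r4=0

[0] and  $r0, $r0, $r0  →  {$r0:0, $r1:5, $r2:0, $r3:1, $r4:14}
[1] ori   $r2, $r4, 0  →  {$r0:0, $r1:5, $r2:14, $r3:1, $r4:14}
[2] nor  $r2, $r2, $r4  →  {$r0:0, $r1:5, $r2:65521, $r3:1, $r4:14}
[3] beq  $r0, $r4, L8  →  {$r0:0, $r1:5, $r2:65521, $r3:1, $r4:14}  ⟨branch fallthrough⟩
[4] andi  $r4, $r0, 9  →  {$r0:0, $r1:5, $r2:65521, $r3:1, $r4:0}
[5] and  $r3, $r4, $r1  →  {$r0:0, $r1:5, $r2:65521, $r3:0, $r4:0}
[6] xori  $r4, $r0, 0  →  {$r0:0, $r1:5, $r2:65521, $r3:0, $r4:0}
[7] beq  $r4, $r3, L12  →  {$r0:0, $r1:5, $r2:65521, $r3:0, $r4:0}  ⟨branch taken⟩
[8] add  $r3, $r4, $r2  →  {$r0:0, $r1:5, $r2:65521, $r3:65521, $r4:0}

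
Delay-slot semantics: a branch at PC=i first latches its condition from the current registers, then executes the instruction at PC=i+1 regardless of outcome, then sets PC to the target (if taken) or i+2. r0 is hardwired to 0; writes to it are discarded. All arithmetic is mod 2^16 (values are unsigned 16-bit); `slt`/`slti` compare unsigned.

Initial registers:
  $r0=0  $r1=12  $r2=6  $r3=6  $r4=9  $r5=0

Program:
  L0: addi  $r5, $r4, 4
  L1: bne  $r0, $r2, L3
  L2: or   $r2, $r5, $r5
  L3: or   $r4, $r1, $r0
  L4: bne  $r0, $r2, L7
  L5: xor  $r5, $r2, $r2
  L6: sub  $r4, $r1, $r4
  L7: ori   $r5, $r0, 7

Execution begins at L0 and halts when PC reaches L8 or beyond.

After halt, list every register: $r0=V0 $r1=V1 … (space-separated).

$r0=0 $r1=12 $r2=13 $r3=6 $r4=12 $r5=7

[0] addi  $r5, $r4, 4  →  {$r0:0, $r1:12, $r2:6, $r3:6, $r4:9, $r5:13}
[1] bne  $r0, $r2, L3  →  {$r0:0, $r1:12, $r2:6, $r3:6, $r4:9, $r5:13}  ⟨branch taken⟩
[2] or   $r2, $r5, $r5  →  {$r0:0, $r1:12, $r2:13, $r3:6, $r4:9, $r5:13}
[3] or   $r4, $r1, $r0  →  {$r0:0, $r1:12, $r2:13, $r3:6, $r4:12, $r5:13}
[4] bne  $r0, $r2, L7  →  {$r0:0, $r1:12, $r2:13, $r3:6, $r4:12, $r5:13}  ⟨branch taken⟩
[5] xor  $r5, $r2, $r2  →  {$r0:0, $r1:12, $r2:13, $r3:6, $r4:12, $r5:0}
[7] ori   $r5, $r0, 7  →  {$r0:0, $r1:12, $r2:13, $r3:6, $r4:12, $r5:7}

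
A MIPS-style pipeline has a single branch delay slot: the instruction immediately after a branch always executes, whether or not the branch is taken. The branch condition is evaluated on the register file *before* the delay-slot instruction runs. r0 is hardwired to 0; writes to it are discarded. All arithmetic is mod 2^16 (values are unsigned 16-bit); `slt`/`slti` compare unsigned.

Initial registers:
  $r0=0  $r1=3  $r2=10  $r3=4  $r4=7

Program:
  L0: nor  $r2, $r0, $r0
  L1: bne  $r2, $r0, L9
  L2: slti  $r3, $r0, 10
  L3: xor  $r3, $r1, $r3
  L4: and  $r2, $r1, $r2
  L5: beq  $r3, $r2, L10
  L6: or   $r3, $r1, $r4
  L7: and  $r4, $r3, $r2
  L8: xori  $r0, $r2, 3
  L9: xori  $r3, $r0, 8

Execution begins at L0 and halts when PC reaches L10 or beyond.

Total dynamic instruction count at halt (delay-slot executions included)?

4

  step pc=0: nor  $r2, $r0, $r0  regs=(0,3,65535,4,7)
  step pc=1: bne  $r2, $r0, L9  cond=T  regs=(0,3,65535,4,7)
  step pc=2: slti  $r3, $r0, 10  regs=(0,3,65535,1,7)
  step pc=9: xori  $r3, $r0, 8  regs=(0,3,65535,8,7)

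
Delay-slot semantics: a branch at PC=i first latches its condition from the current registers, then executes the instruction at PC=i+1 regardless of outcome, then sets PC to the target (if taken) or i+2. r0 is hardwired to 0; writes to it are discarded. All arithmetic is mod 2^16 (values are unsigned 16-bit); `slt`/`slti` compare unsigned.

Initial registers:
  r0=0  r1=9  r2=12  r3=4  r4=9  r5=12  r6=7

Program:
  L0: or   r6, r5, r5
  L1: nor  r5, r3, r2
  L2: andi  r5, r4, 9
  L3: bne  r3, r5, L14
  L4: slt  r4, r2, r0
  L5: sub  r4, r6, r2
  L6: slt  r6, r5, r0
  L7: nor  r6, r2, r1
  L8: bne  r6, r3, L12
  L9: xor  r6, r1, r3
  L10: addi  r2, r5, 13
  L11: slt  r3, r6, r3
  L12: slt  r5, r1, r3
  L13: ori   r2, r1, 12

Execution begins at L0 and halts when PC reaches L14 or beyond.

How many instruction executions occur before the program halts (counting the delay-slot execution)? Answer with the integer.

5

  step pc=0: or   r6, r5, r5  regs=(0,9,12,4,9,12,12)
  step pc=1: nor  r5, r3, r2  regs=(0,9,12,4,9,65523,12)
  step pc=2: andi  r5, r4, 9  regs=(0,9,12,4,9,9,12)
  step pc=3: bne  r3, r5, L14  cond=T  regs=(0,9,12,4,9,9,12)
  step pc=4: slt  r4, r2, r0  regs=(0,9,12,4,0,9,12)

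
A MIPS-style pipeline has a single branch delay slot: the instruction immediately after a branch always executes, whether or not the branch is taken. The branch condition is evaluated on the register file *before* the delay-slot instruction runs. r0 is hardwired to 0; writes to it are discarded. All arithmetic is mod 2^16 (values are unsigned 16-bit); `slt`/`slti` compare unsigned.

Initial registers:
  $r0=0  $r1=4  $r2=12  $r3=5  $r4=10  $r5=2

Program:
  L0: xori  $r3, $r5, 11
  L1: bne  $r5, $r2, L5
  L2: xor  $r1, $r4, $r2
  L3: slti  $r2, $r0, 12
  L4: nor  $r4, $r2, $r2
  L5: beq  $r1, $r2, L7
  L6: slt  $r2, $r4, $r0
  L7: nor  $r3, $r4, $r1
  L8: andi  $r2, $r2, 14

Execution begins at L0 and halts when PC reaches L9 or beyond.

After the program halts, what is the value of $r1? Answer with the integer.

6

[0] xori  $r3, $r5, 11  →  {$r0:0, $r1:4, $r2:12, $r3:9, $r4:10, $r5:2}
[1] bne  $r5, $r2, L5  →  {$r0:0, $r1:4, $r2:12, $r3:9, $r4:10, $r5:2}  ⟨branch taken⟩
[2] xor  $r1, $r4, $r2  →  {$r0:0, $r1:6, $r2:12, $r3:9, $r4:10, $r5:2}
[5] beq  $r1, $r2, L7  →  {$r0:0, $r1:6, $r2:12, $r3:9, $r4:10, $r5:2}  ⟨branch fallthrough⟩
[6] slt  $r2, $r4, $r0  →  {$r0:0, $r1:6, $r2:0, $r3:9, $r4:10, $r5:2}
[7] nor  $r3, $r4, $r1  →  {$r0:0, $r1:6, $r2:0, $r3:65521, $r4:10, $r5:2}
[8] andi  $r2, $r2, 14  →  {$r0:0, $r1:6, $r2:0, $r3:65521, $r4:10, $r5:2}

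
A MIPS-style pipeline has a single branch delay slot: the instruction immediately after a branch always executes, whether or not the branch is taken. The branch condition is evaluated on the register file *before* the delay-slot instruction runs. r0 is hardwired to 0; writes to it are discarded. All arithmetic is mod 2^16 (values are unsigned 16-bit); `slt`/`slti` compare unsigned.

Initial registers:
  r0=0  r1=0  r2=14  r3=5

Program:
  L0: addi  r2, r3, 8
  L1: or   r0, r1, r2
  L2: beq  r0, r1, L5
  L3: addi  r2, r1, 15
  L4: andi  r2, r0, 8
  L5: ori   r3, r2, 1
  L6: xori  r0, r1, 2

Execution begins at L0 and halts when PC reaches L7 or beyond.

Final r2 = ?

15

PC=0  addi  r2, r3, 8        | r0=0 r1=0 r2=13 r3=5
PC=1  or   r0, r1, r2        | r0=0 r1=0 r2=13 r3=5
PC=2  beq  r0, r1, L5        | r0=0 r1=0 r2=13 r3=5  [TAKEN]
PC=3  addi  r2, r1, 15       | r0=0 r1=0 r2=15 r3=5
PC=5  ori   r3, r2, 1        | r0=0 r1=0 r2=15 r3=15
PC=6  xori  r0, r1, 2        | r0=0 r1=0 r2=15 r3=15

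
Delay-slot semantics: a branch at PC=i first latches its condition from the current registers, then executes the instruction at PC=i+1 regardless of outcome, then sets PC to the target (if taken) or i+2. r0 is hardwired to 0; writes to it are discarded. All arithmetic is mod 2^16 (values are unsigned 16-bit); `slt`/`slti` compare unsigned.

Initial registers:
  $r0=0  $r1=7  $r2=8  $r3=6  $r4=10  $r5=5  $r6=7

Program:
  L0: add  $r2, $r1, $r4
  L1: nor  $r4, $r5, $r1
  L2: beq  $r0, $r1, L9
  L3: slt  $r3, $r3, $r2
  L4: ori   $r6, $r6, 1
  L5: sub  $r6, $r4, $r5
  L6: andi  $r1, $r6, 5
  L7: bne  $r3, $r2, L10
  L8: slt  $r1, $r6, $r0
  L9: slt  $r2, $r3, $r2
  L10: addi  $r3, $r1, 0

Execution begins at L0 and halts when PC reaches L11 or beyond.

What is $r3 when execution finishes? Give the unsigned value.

0

[0] add  $r2, $r1, $r4  →  {$r0:0, $r1:7, $r2:17, $r3:6, $r4:10, $r5:5, $r6:7}
[1] nor  $r4, $r5, $r1  →  {$r0:0, $r1:7, $r2:17, $r3:6, $r4:65528, $r5:5, $r6:7}
[2] beq  $r0, $r1, L9  →  {$r0:0, $r1:7, $r2:17, $r3:6, $r4:65528, $r5:5, $r6:7}  ⟨branch fallthrough⟩
[3] slt  $r3, $r3, $r2  →  {$r0:0, $r1:7, $r2:17, $r3:1, $r4:65528, $r5:5, $r6:7}
[4] ori   $r6, $r6, 1  →  {$r0:0, $r1:7, $r2:17, $r3:1, $r4:65528, $r5:5, $r6:7}
[5] sub  $r6, $r4, $r5  →  {$r0:0, $r1:7, $r2:17, $r3:1, $r4:65528, $r5:5, $r6:65523}
[6] andi  $r1, $r6, 5  →  {$r0:0, $r1:1, $r2:17, $r3:1, $r4:65528, $r5:5, $r6:65523}
[7] bne  $r3, $r2, L10  →  {$r0:0, $r1:1, $r2:17, $r3:1, $r4:65528, $r5:5, $r6:65523}  ⟨branch taken⟩
[8] slt  $r1, $r6, $r0  →  {$r0:0, $r1:0, $r2:17, $r3:1, $r4:65528, $r5:5, $r6:65523}
[10] addi  $r3, $r1, 0  →  {$r0:0, $r1:0, $r2:17, $r3:0, $r4:65528, $r5:5, $r6:65523}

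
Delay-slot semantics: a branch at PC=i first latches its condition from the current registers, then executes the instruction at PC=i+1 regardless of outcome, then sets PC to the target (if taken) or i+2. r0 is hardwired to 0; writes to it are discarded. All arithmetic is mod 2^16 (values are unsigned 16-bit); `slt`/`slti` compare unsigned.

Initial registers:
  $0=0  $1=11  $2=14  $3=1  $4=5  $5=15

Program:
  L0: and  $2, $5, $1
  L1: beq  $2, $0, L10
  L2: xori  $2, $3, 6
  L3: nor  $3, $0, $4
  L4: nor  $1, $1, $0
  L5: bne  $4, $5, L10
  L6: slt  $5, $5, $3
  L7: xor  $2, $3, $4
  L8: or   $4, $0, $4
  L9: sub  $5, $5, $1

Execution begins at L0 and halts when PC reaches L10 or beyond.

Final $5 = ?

1

  step pc=0: and  $2, $5, $1  regs=(0,11,11,1,5,15)
  step pc=1: beq  $2, $0, L10  cond=F  regs=(0,11,11,1,5,15)
  step pc=2: xori  $2, $3, 6  regs=(0,11,7,1,5,15)
  step pc=3: nor  $3, $0, $4  regs=(0,11,7,65530,5,15)
  step pc=4: nor  $1, $1, $0  regs=(0,65524,7,65530,5,15)
  step pc=5: bne  $4, $5, L10  cond=T  regs=(0,65524,7,65530,5,15)
  step pc=6: slt  $5, $5, $3  regs=(0,65524,7,65530,5,1)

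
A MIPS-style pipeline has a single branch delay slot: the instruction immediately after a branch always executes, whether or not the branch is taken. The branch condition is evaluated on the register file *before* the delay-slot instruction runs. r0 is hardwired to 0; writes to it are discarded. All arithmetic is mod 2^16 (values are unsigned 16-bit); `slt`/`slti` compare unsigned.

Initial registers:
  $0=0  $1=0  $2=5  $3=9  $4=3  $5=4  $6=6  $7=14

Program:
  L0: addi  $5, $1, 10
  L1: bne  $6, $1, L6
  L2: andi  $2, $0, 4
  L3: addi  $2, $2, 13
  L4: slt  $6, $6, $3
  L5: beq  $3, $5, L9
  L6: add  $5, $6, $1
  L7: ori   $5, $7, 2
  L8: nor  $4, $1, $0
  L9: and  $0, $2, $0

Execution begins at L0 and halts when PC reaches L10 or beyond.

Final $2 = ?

0

  step pc=0: addi  $5, $1, 10  regs=(0,0,5,9,3,10,6,14)
  step pc=1: bne  $6, $1, L6  cond=T  regs=(0,0,5,9,3,10,6,14)
  step pc=2: andi  $2, $0, 4  regs=(0,0,0,9,3,10,6,14)
  step pc=6: add  $5, $6, $1  regs=(0,0,0,9,3,6,6,14)
  step pc=7: ori   $5, $7, 2  regs=(0,0,0,9,3,14,6,14)
  step pc=8: nor  $4, $1, $0  regs=(0,0,0,9,65535,14,6,14)
  step pc=9: and  $0, $2, $0  regs=(0,0,0,9,65535,14,6,14)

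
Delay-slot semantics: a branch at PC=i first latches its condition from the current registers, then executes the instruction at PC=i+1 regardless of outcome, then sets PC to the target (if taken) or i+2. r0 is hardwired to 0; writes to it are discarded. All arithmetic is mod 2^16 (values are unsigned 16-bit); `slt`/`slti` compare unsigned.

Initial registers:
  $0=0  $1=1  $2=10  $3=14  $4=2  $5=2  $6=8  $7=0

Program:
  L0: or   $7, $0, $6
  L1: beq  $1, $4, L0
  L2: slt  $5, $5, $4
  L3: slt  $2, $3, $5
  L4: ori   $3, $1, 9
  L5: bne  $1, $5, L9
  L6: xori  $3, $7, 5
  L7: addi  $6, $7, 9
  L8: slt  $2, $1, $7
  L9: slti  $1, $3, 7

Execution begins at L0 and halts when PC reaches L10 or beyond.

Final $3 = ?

13

#0 or   $7, $0, $6 ; 0/1/10/14/2/2/8/8
#1 beq  $1, $4, L0 ; 0/1/10/14/2/2/8/8 ; →fallthru
#2 slt  $5, $5, $4 ; 0/1/10/14/2/0/8/8
#3 slt  $2, $3, $5 ; 0/1/0/14/2/0/8/8
#4 ori   $3, $1, 9 ; 0/1/0/9/2/0/8/8
#5 bne  $1, $5, L9 ; 0/1/0/9/2/0/8/8 ; →target
#6 xori  $3, $7, 5 ; 0/1/0/13/2/0/8/8
#9 slti  $1, $3, 7 ; 0/0/0/13/2/0/8/8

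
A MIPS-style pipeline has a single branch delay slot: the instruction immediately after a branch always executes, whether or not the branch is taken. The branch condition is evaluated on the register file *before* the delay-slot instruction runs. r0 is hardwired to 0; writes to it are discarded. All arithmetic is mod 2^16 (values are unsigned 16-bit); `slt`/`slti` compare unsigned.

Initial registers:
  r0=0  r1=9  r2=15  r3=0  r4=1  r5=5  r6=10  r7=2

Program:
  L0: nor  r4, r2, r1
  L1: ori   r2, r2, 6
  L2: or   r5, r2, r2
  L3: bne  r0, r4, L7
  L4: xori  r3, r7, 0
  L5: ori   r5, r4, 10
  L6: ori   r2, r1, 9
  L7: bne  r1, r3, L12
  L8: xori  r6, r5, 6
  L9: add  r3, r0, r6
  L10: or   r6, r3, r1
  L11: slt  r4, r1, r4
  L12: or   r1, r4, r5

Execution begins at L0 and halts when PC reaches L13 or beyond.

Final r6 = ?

PC=0  nor  r4, r2, r1        | r0=0 r1=9 r2=15 r3=0 r4=65520 r5=5 r6=10 r7=2
PC=1  ori   r2, r2, 6        | r0=0 r1=9 r2=15 r3=0 r4=65520 r5=5 r6=10 r7=2
PC=2  or   r5, r2, r2        | r0=0 r1=9 r2=15 r3=0 r4=65520 r5=15 r6=10 r7=2
PC=3  bne  r0, r4, L7        | r0=0 r1=9 r2=15 r3=0 r4=65520 r5=15 r6=10 r7=2  [TAKEN]
PC=4  xori  r3, r7, 0        | r0=0 r1=9 r2=15 r3=2 r4=65520 r5=15 r6=10 r7=2
PC=7  bne  r1, r3, L12       | r0=0 r1=9 r2=15 r3=2 r4=65520 r5=15 r6=10 r7=2  [TAKEN]
PC=8  xori  r6, r5, 6        | r0=0 r1=9 r2=15 r3=2 r4=65520 r5=15 r6=9 r7=2
PC=12 or   r1, r4, r5        | r0=0 r1=65535 r2=15 r3=2 r4=65520 r5=15 r6=9 r7=2

9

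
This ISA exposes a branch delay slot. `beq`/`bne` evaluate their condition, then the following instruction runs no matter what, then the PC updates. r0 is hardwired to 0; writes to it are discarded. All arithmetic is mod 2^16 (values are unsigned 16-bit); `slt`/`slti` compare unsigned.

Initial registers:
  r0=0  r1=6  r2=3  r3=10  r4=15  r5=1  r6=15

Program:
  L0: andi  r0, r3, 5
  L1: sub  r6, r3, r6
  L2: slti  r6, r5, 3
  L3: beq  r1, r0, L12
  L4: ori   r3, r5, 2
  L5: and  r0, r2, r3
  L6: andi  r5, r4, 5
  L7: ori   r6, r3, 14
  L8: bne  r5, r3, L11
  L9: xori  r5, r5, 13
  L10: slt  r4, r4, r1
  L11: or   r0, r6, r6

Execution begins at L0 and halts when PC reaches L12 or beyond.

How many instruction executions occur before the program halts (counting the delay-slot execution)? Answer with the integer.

PC=0  andi  r0, r3, 5        | r0=0 r1=6 r2=3 r3=10 r4=15 r5=1 r6=15
PC=1  sub  r6, r3, r6        | r0=0 r1=6 r2=3 r3=10 r4=15 r5=1 r6=65531
PC=2  slti  r6, r5, 3        | r0=0 r1=6 r2=3 r3=10 r4=15 r5=1 r6=1
PC=3  beq  r1, r0, L12       | r0=0 r1=6 r2=3 r3=10 r4=15 r5=1 r6=1  [not taken]
PC=4  ori   r3, r5, 2        | r0=0 r1=6 r2=3 r3=3 r4=15 r5=1 r6=1
PC=5  and  r0, r2, r3        | r0=0 r1=6 r2=3 r3=3 r4=15 r5=1 r6=1
PC=6  andi  r5, r4, 5        | r0=0 r1=6 r2=3 r3=3 r4=15 r5=5 r6=1
PC=7  ori   r6, r3, 14       | r0=0 r1=6 r2=3 r3=3 r4=15 r5=5 r6=15
PC=8  bne  r5, r3, L11       | r0=0 r1=6 r2=3 r3=3 r4=15 r5=5 r6=15  [TAKEN]
PC=9  xori  r5, r5, 13       | r0=0 r1=6 r2=3 r3=3 r4=15 r5=8 r6=15
PC=11 or   r0, r6, r6        | r0=0 r1=6 r2=3 r3=3 r4=15 r5=8 r6=15

11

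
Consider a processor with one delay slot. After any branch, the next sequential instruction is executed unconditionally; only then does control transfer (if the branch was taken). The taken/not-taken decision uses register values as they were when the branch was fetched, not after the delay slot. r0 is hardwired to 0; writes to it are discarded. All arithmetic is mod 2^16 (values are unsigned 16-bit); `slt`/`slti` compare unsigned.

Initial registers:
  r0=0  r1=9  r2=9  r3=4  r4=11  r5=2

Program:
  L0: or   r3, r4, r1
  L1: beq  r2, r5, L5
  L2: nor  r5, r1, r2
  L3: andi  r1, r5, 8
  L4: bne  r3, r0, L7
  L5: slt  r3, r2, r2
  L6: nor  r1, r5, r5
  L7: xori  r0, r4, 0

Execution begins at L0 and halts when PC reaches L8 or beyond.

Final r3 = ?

  step pc=0: or   r3, r4, r1  regs=(0,9,9,11,11,2)
  step pc=1: beq  r2, r5, L5  cond=F  regs=(0,9,9,11,11,2)
  step pc=2: nor  r5, r1, r2  regs=(0,9,9,11,11,65526)
  step pc=3: andi  r1, r5, 8  regs=(0,0,9,11,11,65526)
  step pc=4: bne  r3, r0, L7  cond=T  regs=(0,0,9,11,11,65526)
  step pc=5: slt  r3, r2, r2  regs=(0,0,9,0,11,65526)
  step pc=7: xori  r0, r4, 0  regs=(0,0,9,0,11,65526)

0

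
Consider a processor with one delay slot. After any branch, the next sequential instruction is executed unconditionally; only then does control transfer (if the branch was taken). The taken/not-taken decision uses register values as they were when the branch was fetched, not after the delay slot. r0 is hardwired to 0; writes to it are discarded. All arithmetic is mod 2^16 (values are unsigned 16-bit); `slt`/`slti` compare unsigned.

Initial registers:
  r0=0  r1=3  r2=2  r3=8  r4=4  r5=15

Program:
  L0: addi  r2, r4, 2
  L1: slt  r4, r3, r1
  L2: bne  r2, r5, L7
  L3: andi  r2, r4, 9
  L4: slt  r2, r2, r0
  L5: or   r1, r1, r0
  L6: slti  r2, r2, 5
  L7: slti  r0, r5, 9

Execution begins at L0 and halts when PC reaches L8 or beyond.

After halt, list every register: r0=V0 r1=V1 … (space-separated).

r0=0 r1=3 r2=0 r3=8 r4=0 r5=15

#0 addi  r2, r4, 2 ; 0/3/6/8/4/15
#1 slt  r4, r3, r1 ; 0/3/6/8/0/15
#2 bne  r2, r5, L7 ; 0/3/6/8/0/15 ; →target
#3 andi  r2, r4, 9 ; 0/3/0/8/0/15
#7 slti  r0, r5, 9 ; 0/3/0/8/0/15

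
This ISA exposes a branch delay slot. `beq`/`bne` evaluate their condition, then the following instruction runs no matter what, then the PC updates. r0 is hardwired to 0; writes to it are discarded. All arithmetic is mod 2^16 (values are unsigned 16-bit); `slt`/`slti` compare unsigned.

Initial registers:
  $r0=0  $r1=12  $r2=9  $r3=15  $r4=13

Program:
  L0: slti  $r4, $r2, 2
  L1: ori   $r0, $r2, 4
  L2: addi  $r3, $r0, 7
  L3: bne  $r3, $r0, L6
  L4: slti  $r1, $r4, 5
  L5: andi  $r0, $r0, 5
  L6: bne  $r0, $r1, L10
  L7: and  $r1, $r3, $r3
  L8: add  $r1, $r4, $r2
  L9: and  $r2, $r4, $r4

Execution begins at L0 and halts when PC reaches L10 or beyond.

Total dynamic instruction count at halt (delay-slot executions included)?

  step pc=0: slti  $r4, $r2, 2  regs=(0,12,9,15,0)
  step pc=1: ori   $r0, $r2, 4  regs=(0,12,9,15,0)
  step pc=2: addi  $r3, $r0, 7  regs=(0,12,9,7,0)
  step pc=3: bne  $r3, $r0, L6  cond=T  regs=(0,12,9,7,0)
  step pc=4: slti  $r1, $r4, 5  regs=(0,1,9,7,0)
  step pc=6: bne  $r0, $r1, L10  cond=T  regs=(0,1,9,7,0)
  step pc=7: and  $r1, $r3, $r3  regs=(0,7,9,7,0)

7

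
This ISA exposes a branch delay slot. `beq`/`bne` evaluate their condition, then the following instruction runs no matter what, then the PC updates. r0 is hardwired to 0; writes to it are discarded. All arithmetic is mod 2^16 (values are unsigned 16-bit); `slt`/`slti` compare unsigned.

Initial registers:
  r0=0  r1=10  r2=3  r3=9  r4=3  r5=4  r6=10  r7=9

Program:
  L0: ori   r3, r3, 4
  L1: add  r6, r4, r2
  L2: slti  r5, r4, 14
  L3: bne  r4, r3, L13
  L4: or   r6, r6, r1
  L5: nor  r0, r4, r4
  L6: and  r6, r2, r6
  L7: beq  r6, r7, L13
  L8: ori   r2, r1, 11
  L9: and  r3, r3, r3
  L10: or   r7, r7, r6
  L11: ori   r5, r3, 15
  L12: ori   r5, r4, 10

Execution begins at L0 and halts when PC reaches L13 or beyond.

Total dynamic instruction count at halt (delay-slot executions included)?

5

#0 ori   r3, r3, 4 ; 0/10/3/13/3/4/10/9
#1 add  r6, r4, r2 ; 0/10/3/13/3/4/6/9
#2 slti  r5, r4, 14 ; 0/10/3/13/3/1/6/9
#3 bne  r4, r3, L13 ; 0/10/3/13/3/1/6/9 ; →target
#4 or   r6, r6, r1 ; 0/10/3/13/3/1/14/9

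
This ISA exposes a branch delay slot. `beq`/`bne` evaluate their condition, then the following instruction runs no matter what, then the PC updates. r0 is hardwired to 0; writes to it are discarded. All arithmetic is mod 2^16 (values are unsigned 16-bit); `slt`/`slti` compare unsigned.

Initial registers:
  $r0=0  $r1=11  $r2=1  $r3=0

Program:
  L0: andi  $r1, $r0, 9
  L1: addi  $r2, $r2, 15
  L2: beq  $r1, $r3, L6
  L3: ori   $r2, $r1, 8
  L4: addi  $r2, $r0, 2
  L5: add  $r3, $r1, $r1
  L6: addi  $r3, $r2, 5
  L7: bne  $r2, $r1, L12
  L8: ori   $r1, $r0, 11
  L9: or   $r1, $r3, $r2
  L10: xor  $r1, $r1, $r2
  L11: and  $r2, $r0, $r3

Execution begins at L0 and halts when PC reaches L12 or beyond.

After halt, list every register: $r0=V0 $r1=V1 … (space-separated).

$r0=0 $r1=11 $r2=8 $r3=13

[0] andi  $r1, $r0, 9  →  {$r0:0, $r1:0, $r2:1, $r3:0}
[1] addi  $r2, $r2, 15  →  {$r0:0, $r1:0, $r2:16, $r3:0}
[2] beq  $r1, $r3, L6  →  {$r0:0, $r1:0, $r2:16, $r3:0}  ⟨branch taken⟩
[3] ori   $r2, $r1, 8  →  {$r0:0, $r1:0, $r2:8, $r3:0}
[6] addi  $r3, $r2, 5  →  {$r0:0, $r1:0, $r2:8, $r3:13}
[7] bne  $r2, $r1, L12  →  {$r0:0, $r1:0, $r2:8, $r3:13}  ⟨branch taken⟩
[8] ori   $r1, $r0, 11  →  {$r0:0, $r1:11, $r2:8, $r3:13}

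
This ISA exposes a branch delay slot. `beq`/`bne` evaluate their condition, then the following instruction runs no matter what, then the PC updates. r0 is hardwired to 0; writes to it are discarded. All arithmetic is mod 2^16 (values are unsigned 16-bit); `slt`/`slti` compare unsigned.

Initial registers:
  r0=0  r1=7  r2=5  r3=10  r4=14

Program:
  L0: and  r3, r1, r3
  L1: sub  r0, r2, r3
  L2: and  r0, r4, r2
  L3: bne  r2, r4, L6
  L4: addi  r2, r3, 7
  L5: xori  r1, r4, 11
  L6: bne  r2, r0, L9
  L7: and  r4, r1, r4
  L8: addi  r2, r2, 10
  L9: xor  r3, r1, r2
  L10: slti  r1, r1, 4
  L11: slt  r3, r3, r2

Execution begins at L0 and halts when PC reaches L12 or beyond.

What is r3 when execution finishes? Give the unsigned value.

[0] and  r3, r1, r3  →  {r0:0, r1:7, r2:5, r3:2, r4:14}
[1] sub  r0, r2, r3  →  {r0:0, r1:7, r2:5, r3:2, r4:14}
[2] and  r0, r4, r2  →  {r0:0, r1:7, r2:5, r3:2, r4:14}
[3] bne  r2, r4, L6  →  {r0:0, r1:7, r2:5, r3:2, r4:14}  ⟨branch taken⟩
[4] addi  r2, r3, 7  →  {r0:0, r1:7, r2:9, r3:2, r4:14}
[6] bne  r2, r0, L9  →  {r0:0, r1:7, r2:9, r3:2, r4:14}  ⟨branch taken⟩
[7] and  r4, r1, r4  →  {r0:0, r1:7, r2:9, r3:2, r4:6}
[9] xor  r3, r1, r2  →  {r0:0, r1:7, r2:9, r3:14, r4:6}
[10] slti  r1, r1, 4  →  {r0:0, r1:0, r2:9, r3:14, r4:6}
[11] slt  r3, r3, r2  →  {r0:0, r1:0, r2:9, r3:0, r4:6}

0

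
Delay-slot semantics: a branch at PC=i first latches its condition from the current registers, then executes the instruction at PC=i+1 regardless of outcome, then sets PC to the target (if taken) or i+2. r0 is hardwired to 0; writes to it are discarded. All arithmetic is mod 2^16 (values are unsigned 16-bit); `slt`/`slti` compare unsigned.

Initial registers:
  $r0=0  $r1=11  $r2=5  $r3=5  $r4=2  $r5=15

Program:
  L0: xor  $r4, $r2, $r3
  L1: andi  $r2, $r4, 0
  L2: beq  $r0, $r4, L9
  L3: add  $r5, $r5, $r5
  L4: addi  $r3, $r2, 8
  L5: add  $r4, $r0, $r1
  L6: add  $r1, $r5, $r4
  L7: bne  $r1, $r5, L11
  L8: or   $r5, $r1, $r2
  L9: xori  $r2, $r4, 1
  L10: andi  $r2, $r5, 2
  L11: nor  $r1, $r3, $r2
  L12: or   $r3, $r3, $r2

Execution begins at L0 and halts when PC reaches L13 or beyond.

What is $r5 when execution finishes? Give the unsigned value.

30

PC=0  xor  $r4, $r2, $r3     | $r0=0 $r1=11 $r2=5 $r3=5 $r4=0 $r5=15
PC=1  andi  $r2, $r4, 0      | $r0=0 $r1=11 $r2=0 $r3=5 $r4=0 $r5=15
PC=2  beq  $r0, $r4, L9      | $r0=0 $r1=11 $r2=0 $r3=5 $r4=0 $r5=15  [TAKEN]
PC=3  add  $r5, $r5, $r5     | $r0=0 $r1=11 $r2=0 $r3=5 $r4=0 $r5=30
PC=9  xori  $r2, $r4, 1      | $r0=0 $r1=11 $r2=1 $r3=5 $r4=0 $r5=30
PC=10 andi  $r2, $r5, 2      | $r0=0 $r1=11 $r2=2 $r3=5 $r4=0 $r5=30
PC=11 nor  $r1, $r3, $r2     | $r0=0 $r1=65528 $r2=2 $r3=5 $r4=0 $r5=30
PC=12 or   $r3, $r3, $r2     | $r0=0 $r1=65528 $r2=2 $r3=7 $r4=0 $r5=30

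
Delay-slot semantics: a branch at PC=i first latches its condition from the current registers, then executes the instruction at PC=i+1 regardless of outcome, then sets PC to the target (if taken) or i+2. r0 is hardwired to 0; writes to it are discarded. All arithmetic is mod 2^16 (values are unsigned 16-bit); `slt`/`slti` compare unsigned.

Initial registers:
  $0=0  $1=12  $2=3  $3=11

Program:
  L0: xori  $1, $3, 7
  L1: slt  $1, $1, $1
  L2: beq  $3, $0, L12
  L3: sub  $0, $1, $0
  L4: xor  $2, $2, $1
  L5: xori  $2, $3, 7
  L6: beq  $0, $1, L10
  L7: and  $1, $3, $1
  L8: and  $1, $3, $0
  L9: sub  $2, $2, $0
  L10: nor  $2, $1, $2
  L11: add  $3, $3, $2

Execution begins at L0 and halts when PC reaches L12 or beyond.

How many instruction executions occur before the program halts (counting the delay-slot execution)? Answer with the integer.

#0 xori  $1, $3, 7 ; 0/12/3/11
#1 slt  $1, $1, $1 ; 0/0/3/11
#2 beq  $3, $0, L12 ; 0/0/3/11 ; →fallthru
#3 sub  $0, $1, $0 ; 0/0/3/11
#4 xor  $2, $2, $1 ; 0/0/3/11
#5 xori  $2, $3, 7 ; 0/0/12/11
#6 beq  $0, $1, L10 ; 0/0/12/11 ; →target
#7 and  $1, $3, $1 ; 0/0/12/11
#10 nor  $2, $1, $2 ; 0/0/65523/11
#11 add  $3, $3, $2 ; 0/0/65523/65534

10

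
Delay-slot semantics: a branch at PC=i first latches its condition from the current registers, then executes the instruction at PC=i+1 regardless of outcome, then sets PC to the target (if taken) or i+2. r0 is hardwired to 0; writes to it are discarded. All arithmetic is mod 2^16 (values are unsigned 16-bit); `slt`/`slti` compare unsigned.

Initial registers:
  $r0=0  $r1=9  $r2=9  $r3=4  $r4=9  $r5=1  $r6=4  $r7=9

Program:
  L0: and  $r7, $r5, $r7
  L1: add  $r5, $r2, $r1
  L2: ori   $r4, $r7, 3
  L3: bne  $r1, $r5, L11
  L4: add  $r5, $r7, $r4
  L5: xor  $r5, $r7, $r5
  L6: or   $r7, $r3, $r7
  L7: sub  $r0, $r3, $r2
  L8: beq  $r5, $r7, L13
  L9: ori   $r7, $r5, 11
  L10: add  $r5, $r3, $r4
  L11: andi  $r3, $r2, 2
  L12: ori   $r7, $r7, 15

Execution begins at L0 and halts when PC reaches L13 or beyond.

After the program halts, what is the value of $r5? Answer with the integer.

4

  step pc=0: and  $r7, $r5, $r7  regs=(0,9,9,4,9,1,4,1)
  step pc=1: add  $r5, $r2, $r1  regs=(0,9,9,4,9,18,4,1)
  step pc=2: ori   $r4, $r7, 3  regs=(0,9,9,4,3,18,4,1)
  step pc=3: bne  $r1, $r5, L11  cond=T  regs=(0,9,9,4,3,18,4,1)
  step pc=4: add  $r5, $r7, $r4  regs=(0,9,9,4,3,4,4,1)
  step pc=11: andi  $r3, $r2, 2  regs=(0,9,9,0,3,4,4,1)
  step pc=12: ori   $r7, $r7, 15  regs=(0,9,9,0,3,4,4,15)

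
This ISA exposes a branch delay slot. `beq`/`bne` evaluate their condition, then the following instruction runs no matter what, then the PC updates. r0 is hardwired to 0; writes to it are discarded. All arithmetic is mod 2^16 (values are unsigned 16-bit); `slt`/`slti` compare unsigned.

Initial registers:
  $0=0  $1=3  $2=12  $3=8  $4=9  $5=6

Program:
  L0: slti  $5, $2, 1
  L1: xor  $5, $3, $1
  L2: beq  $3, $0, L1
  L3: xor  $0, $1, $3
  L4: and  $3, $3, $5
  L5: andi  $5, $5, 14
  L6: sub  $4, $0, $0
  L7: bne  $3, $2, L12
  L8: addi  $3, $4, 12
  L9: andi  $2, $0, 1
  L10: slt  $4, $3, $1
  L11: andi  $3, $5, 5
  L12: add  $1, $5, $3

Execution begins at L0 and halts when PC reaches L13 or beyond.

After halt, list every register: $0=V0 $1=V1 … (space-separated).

[0] slti  $5, $2, 1  →  {$0:0, $1:3, $2:12, $3:8, $4:9, $5:0}
[1] xor  $5, $3, $1  →  {$0:0, $1:3, $2:12, $3:8, $4:9, $5:11}
[2] beq  $3, $0, L1  →  {$0:0, $1:3, $2:12, $3:8, $4:9, $5:11}  ⟨branch fallthrough⟩
[3] xor  $0, $1, $3  →  {$0:0, $1:3, $2:12, $3:8, $4:9, $5:11}
[4] and  $3, $3, $5  →  {$0:0, $1:3, $2:12, $3:8, $4:9, $5:11}
[5] andi  $5, $5, 14  →  {$0:0, $1:3, $2:12, $3:8, $4:9, $5:10}
[6] sub  $4, $0, $0  →  {$0:0, $1:3, $2:12, $3:8, $4:0, $5:10}
[7] bne  $3, $2, L12  →  {$0:0, $1:3, $2:12, $3:8, $4:0, $5:10}  ⟨branch taken⟩
[8] addi  $3, $4, 12  →  {$0:0, $1:3, $2:12, $3:12, $4:0, $5:10}
[12] add  $1, $5, $3  →  {$0:0, $1:22, $2:12, $3:12, $4:0, $5:10}

$0=0 $1=22 $2=12 $3=12 $4=0 $5=10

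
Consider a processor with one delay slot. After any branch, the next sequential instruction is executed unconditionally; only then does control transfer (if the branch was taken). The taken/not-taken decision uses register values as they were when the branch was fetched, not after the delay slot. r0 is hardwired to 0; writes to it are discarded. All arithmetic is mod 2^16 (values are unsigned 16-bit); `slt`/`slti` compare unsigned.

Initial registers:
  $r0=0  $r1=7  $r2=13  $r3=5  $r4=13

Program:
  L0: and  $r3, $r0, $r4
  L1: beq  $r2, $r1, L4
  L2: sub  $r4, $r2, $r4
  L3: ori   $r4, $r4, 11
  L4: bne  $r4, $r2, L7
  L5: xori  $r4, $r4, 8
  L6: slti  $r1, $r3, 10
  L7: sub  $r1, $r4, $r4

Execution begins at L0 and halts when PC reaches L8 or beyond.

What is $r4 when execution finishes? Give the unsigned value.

3

PC=0  and  $r3, $r0, $r4     | $r0=0 $r1=7 $r2=13 $r3=0 $r4=13
PC=1  beq  $r2, $r1, L4      | $r0=0 $r1=7 $r2=13 $r3=0 $r4=13  [not taken]
PC=2  sub  $r4, $r2, $r4     | $r0=0 $r1=7 $r2=13 $r3=0 $r4=0
PC=3  ori   $r4, $r4, 11     | $r0=0 $r1=7 $r2=13 $r3=0 $r4=11
PC=4  bne  $r4, $r2, L7      | $r0=0 $r1=7 $r2=13 $r3=0 $r4=11  [TAKEN]
PC=5  xori  $r4, $r4, 8      | $r0=0 $r1=7 $r2=13 $r3=0 $r4=3
PC=7  sub  $r1, $r4, $r4     | $r0=0 $r1=0 $r2=13 $r3=0 $r4=3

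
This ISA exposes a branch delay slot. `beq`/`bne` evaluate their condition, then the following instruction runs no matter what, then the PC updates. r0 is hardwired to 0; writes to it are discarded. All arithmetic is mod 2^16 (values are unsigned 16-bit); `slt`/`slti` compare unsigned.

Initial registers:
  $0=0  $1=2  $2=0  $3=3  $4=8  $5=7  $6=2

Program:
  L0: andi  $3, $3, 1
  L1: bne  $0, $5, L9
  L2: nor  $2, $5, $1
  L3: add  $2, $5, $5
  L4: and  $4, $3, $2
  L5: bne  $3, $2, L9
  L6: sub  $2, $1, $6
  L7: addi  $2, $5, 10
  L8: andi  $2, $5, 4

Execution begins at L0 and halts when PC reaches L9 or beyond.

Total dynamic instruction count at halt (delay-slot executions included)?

3

#0 andi  $3, $3, 1 ; 0/2/0/1/8/7/2
#1 bne  $0, $5, L9 ; 0/2/0/1/8/7/2 ; →target
#2 nor  $2, $5, $1 ; 0/2/65528/1/8/7/2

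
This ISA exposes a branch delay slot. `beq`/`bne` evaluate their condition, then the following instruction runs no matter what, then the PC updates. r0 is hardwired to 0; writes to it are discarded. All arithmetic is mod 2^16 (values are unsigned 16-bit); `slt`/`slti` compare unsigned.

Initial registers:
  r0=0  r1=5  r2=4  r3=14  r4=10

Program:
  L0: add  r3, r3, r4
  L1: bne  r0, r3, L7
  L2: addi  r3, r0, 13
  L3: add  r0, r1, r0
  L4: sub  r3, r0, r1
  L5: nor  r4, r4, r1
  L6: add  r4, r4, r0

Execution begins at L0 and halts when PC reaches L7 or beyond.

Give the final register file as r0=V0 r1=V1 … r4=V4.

  step pc=0: add  r3, r3, r4  regs=(0,5,4,24,10)
  step pc=1: bne  r0, r3, L7  cond=T  regs=(0,5,4,24,10)
  step pc=2: addi  r3, r0, 13  regs=(0,5,4,13,10)

r0=0 r1=5 r2=4 r3=13 r4=10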